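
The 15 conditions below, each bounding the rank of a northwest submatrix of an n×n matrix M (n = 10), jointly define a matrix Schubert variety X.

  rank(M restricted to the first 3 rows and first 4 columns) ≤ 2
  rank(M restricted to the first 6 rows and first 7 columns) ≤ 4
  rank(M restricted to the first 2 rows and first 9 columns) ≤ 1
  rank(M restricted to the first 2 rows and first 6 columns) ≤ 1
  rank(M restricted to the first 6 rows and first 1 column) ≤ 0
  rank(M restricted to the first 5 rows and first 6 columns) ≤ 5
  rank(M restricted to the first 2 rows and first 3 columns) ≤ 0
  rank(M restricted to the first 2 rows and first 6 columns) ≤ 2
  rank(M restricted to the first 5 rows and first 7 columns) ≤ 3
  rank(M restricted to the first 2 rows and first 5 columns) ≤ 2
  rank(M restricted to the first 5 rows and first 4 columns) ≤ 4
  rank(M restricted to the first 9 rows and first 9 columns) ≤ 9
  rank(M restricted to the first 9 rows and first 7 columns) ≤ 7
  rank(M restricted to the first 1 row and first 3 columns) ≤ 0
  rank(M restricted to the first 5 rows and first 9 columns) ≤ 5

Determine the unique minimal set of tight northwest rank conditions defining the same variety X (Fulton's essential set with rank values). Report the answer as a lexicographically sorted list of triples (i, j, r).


Rank table r_w(10×10) implied by the 15 constraints:

  R[1]: 0, 0, 0, 1, 1, 1, 1, 1, 1, 1
  R[2]: 0, 0, 0, 1, 1, 1, 1, 1, 1, 2
  R[3]: 0, 1, 1, 2, 2, 2, 2, 2, 2, 3
  R[4]: 0, 1, 2, 3, 3, 3, 3, 3, 3, 4
  R[5]: 0, 1, 2, 3, 3, 3, 3, 4, 4, 5
  R[6]: 0, 1, 2, 3, 4, 4, 4, 5, 5, 6
  R[7]: 1, 2, 3, 4, 5, 5, 5, 6, 6, 7
  R[8]: 1, 2, 3, 4, 5, 6, 6, 7, 7, 8
  R[9]: 1, 2, 3, 4, 5, 6, 7, 8, 8, 9
  R[10]: 1, 2, 3, 4, 5, 6, 7, 8, 9, 10

second differences of R give the permutation w = (4, 10, 2, 3, 8, 5, 1, 6, 7, 9).

4 SE-corners of the 18-cell Rothe diagram give Ess(w):

[(2, 3, 0), (2, 9, 1), (5, 7, 3), (6, 1, 0)]


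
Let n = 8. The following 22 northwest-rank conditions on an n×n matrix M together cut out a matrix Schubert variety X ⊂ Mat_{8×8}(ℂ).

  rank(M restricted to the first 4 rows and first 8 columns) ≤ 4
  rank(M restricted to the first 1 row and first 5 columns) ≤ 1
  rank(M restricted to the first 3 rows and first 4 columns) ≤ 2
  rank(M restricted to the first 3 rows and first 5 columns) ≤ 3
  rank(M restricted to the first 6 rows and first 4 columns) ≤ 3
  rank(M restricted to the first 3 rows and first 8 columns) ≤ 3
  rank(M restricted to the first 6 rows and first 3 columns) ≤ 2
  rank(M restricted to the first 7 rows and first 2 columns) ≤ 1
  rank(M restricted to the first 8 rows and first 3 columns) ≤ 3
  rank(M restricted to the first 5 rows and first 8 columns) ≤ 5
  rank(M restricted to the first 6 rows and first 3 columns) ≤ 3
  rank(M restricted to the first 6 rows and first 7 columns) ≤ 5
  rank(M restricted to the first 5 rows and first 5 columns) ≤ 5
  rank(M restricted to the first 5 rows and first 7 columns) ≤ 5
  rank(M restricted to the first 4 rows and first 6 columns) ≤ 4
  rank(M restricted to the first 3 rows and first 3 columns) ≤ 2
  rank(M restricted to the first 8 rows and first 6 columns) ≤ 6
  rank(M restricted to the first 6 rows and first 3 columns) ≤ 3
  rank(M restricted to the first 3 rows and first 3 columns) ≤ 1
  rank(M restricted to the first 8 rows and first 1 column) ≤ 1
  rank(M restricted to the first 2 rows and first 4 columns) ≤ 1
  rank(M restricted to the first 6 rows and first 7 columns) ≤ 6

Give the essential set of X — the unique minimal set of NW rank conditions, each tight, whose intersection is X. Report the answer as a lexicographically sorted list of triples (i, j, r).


Reconstructing r_w from the 22 given conditions:

  row 1: 1 | 1 | 1 | 1 | 1 | 1 | 1 | 1
  row 2: 1 | 1 | 1 | 1 | 2 | 2 | 2 | 2
  row 3: 1 | 1 | 1 | 2 | 3 | 3 | 3 | 3
  row 4: 1 | 1 | 2 | 3 | 4 | 4 | 4 | 4
  row 5: 1 | 1 | 2 | 3 | 4 | 5 | 5 | 5
  row 6: 1 | 1 | 2 | 3 | 4 | 5 | 5 | 6
  row 7: 1 | 1 | 2 | 3 | 4 | 5 | 6 | 7
  row 8: 1 | 2 | 3 | 4 | 5 | 6 | 7 | 8

so w = (1, 5, 4, 3, 6, 8, 7, 2).

Rothe diagram D(w) (10 cells), 4 SE-corners (essential conditions):

[(2, 4, 1), (3, 3, 1), (6, 7, 5), (7, 2, 1)]


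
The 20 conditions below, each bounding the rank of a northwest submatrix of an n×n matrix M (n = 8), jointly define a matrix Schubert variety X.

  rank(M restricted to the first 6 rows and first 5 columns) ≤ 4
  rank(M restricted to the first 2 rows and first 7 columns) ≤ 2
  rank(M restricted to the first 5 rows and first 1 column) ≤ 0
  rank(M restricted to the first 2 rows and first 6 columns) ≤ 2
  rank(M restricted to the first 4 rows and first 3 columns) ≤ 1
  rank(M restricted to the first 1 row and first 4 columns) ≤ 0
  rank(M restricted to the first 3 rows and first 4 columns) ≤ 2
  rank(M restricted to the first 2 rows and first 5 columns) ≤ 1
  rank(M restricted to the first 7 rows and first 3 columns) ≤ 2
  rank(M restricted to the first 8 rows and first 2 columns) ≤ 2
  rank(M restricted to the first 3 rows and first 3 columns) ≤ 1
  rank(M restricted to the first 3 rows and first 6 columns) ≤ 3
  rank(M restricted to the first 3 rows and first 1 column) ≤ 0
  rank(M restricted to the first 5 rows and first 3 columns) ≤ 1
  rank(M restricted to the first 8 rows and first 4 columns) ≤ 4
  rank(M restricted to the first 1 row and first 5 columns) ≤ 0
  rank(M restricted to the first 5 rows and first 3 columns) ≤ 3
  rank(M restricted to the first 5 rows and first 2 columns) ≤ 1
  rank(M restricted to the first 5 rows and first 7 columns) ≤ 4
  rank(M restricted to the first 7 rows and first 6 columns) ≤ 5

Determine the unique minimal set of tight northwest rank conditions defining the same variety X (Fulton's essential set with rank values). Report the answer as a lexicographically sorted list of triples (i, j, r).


Rank table r_w(8×8) implied by the 20 constraints:

  row 1: 0, 0, 0, 0, 0, 1, 1, 1
  row 2: 0, 1, 1, 1, 1, 2, 2, 2
  row 3: 0, 1, 1, 2, 2, 3, 3, 3
  row 4: 0, 1, 1, 2, 3, 4, 4, 4
  row 5: 0, 1, 1, 2, 3, 4, 4, 5
  row 6: 1, 2, 2, 3, 4, 5, 5, 6
  row 7: 1, 2, 2, 3, 4, 5, 6, 7
  row 8: 1, 2, 3, 4, 5, 6, 7, 8

giving w = (6, 2, 4, 5, 8, 1, 7, 3) via Δ²R.

5 SE-corners of the 14-cell Rothe diagram give Ess(w):

[(1, 5, 0), (5, 1, 0), (5, 3, 1), (5, 7, 4), (7, 3, 2)]


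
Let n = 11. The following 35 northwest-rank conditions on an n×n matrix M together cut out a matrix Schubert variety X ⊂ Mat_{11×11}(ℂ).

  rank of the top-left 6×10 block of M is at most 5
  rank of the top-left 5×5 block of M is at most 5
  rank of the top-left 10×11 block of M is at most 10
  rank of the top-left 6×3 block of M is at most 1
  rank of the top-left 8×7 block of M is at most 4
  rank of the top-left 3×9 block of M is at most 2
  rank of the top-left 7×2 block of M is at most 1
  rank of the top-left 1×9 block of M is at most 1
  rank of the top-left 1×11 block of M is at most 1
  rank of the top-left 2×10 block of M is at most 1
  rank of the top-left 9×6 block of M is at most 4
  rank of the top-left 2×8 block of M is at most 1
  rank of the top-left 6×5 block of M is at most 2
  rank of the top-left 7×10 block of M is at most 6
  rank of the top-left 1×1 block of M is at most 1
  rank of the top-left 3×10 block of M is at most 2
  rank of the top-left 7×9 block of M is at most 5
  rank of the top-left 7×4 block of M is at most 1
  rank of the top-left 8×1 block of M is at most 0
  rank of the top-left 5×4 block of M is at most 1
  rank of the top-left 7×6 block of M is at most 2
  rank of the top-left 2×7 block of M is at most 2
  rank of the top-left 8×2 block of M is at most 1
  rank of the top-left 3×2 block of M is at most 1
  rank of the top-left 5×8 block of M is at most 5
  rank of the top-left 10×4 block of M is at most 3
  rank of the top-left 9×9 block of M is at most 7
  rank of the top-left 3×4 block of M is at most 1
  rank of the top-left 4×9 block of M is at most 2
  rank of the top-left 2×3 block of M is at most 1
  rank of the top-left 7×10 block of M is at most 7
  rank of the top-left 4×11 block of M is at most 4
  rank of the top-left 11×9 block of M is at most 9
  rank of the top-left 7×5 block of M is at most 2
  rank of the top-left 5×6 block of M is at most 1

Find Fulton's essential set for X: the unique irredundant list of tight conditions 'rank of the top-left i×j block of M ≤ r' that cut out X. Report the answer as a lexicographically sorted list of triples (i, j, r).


The tightest implied rank at each (i,j), from the 35 conditions:

  R[1]: 0 | 1 | 1 | 1 | 1 | 1 | 1 | 1 | 1 | 1 | 1
  R[2]: 0 | 1 | 1 | 1 | 1 | 1 | 1 | 1 | 1 | 1 | 2
  R[3]: 0 | 1 | 1 | 1 | 1 | 1 | 2 | 2 | 2 | 2 | 3
  R[4]: 0 | 1 | 1 | 1 | 1 | 1 | 2 | 2 | 2 | 3 | 4
  R[5]: 0 | 1 | 1 | 1 | 1 | 1 | 2 | 3 | 3 | 4 | 5
  R[6]: 0 | 1 | 1 | 1 | 2 | 2 | 3 | 4 | 4 | 5 | 6
  R[7]: 0 | 1 | 1 | 1 | 2 | 2 | 3 | 4 | 5 | 6 | 7
  R[8]: 0 | 1 | 2 | 2 | 3 | 3 | 4 | 5 | 6 | 7 | 8
  R[9]: 1 | 2 | 3 | 3 | 4 | 4 | 5 | 6 | 7 | 8 | 9
  R[10]: 1 | 2 | 3 | 3 | 4 | 5 | 6 | 7 | 8 | 9 | 10
  R[11]: 1 | 2 | 3 | 4 | 5 | 6 | 7 | 8 | 9 | 10 | 11

so w = (2, 11, 7, 10, 8, 5, 9, 3, 1, 6, 4).

Rothe diagram D(w) (36 cells), 7 SE-corners (essential conditions):

[(2, 10, 1), (4, 9, 2), (5, 6, 1), (7, 4, 1), (7, 6, 2), (8, 1, 0), (10, 4, 3)]


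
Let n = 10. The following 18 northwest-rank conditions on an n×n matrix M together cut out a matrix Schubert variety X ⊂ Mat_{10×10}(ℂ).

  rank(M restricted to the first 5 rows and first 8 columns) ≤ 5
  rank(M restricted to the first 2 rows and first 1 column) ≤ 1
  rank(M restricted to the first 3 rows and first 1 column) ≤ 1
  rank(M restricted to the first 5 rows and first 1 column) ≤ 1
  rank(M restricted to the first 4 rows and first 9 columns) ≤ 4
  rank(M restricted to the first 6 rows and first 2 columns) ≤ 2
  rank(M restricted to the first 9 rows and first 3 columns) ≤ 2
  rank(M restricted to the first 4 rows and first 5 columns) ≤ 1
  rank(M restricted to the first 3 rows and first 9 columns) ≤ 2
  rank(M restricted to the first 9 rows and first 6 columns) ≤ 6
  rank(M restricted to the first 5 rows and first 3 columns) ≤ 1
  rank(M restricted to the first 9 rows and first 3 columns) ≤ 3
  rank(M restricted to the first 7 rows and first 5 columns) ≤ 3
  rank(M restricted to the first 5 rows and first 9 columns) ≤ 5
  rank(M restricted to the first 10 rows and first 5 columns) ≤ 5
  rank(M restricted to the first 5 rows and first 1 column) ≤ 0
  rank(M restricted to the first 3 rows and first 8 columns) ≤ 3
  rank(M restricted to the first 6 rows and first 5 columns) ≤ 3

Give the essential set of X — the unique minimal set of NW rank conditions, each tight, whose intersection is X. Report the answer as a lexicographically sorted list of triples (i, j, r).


The tightest implied rank at each (i,j), from the 18 conditions:

  R[1]: 0, 1, 1, 1, 1, 1, 1, 1, 1, 1
  R[2]: 0, 1, 1, 1, 1, 2, 2, 2, 2, 2
  R[3]: 0, 1, 1, 1, 1, 2, 2, 2, 2, 3
  R[4]: 0, 1, 1, 1, 1, 2, 3, 3, 3, 4
  R[5]: 0, 1, 1, 2, 2, 3, 4, 4, 4, 5
  R[6]: 1, 2, 2, 3, 3, 4, 5, 5, 5, 6
  R[7]: 1, 2, 2, 3, 3, 4, 5, 6, 6, 7
  R[8]: 1, 2, 2, 3, 4, 5, 6, 7, 7, 8
  R[9]: 1, 2, 2, 3, 4, 5, 6, 7, 8, 9
  R[10]: 1, 2, 3, 4, 5, 6, 7, 8, 9, 10

reading off 1-entries of Δ²R: w = (2, 6, 10, 7, 4, 1, 8, 5, 9, 3).

6 SE-corners of the 22-cell Rothe diagram give Ess(w):

[(3, 9, 2), (4, 5, 1), (5, 1, 0), (5, 3, 1), (7, 5, 3), (9, 3, 2)]


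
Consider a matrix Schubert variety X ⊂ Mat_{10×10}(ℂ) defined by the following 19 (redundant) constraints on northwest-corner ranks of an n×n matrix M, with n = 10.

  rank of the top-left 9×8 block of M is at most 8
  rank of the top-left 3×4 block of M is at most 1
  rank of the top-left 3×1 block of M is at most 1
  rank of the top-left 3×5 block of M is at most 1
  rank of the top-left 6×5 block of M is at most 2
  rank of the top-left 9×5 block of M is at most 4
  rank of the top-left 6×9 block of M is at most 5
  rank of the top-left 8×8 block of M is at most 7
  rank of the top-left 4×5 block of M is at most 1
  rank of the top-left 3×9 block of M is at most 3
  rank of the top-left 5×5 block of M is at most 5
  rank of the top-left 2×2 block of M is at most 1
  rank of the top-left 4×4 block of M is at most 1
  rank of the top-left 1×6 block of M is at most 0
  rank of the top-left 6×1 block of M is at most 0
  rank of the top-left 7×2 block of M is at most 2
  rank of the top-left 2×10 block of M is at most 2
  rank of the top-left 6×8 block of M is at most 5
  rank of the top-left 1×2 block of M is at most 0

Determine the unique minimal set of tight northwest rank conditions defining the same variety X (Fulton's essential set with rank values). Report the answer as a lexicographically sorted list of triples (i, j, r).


Recovering R(i,j) via the rank-extension bound from the 19 conditions:

  0, 0, 0, 0, 0, 0, 1, 1, 1, 1
  0, 1, 1, 1, 1, 1, 2, 2, 2, 2
  0, 1, 1, 1, 1, 2, 3, 3, 3, 3
  0, 1, 1, 1, 1, 2, 3, 4, 4, 4
  0, 1, 2, 2, 2, 3, 4, 5, 5, 5
  0, 1, 2, 2, 2, 3, 4, 5, 5, 6
  1, 2, 3, 3, 3, 4, 5, 6, 6, 7
  1, 2, 3, 4, 4, 5, 6, 7, 7, 8
  1, 2, 3, 4, 4, 5, 6, 7, 8, 9
  1, 2, 3, 4, 5, 6, 7, 8, 9, 10

hence w(1..10) = (7, 2, 6, 8, 3, 10, 1, 4, 9, 5).

D(w) has 21 cells with 6 SE-corners; essential set:

[(1, 6, 0), (4, 5, 1), (6, 1, 0), (6, 5, 2), (6, 9, 5), (9, 5, 4)]


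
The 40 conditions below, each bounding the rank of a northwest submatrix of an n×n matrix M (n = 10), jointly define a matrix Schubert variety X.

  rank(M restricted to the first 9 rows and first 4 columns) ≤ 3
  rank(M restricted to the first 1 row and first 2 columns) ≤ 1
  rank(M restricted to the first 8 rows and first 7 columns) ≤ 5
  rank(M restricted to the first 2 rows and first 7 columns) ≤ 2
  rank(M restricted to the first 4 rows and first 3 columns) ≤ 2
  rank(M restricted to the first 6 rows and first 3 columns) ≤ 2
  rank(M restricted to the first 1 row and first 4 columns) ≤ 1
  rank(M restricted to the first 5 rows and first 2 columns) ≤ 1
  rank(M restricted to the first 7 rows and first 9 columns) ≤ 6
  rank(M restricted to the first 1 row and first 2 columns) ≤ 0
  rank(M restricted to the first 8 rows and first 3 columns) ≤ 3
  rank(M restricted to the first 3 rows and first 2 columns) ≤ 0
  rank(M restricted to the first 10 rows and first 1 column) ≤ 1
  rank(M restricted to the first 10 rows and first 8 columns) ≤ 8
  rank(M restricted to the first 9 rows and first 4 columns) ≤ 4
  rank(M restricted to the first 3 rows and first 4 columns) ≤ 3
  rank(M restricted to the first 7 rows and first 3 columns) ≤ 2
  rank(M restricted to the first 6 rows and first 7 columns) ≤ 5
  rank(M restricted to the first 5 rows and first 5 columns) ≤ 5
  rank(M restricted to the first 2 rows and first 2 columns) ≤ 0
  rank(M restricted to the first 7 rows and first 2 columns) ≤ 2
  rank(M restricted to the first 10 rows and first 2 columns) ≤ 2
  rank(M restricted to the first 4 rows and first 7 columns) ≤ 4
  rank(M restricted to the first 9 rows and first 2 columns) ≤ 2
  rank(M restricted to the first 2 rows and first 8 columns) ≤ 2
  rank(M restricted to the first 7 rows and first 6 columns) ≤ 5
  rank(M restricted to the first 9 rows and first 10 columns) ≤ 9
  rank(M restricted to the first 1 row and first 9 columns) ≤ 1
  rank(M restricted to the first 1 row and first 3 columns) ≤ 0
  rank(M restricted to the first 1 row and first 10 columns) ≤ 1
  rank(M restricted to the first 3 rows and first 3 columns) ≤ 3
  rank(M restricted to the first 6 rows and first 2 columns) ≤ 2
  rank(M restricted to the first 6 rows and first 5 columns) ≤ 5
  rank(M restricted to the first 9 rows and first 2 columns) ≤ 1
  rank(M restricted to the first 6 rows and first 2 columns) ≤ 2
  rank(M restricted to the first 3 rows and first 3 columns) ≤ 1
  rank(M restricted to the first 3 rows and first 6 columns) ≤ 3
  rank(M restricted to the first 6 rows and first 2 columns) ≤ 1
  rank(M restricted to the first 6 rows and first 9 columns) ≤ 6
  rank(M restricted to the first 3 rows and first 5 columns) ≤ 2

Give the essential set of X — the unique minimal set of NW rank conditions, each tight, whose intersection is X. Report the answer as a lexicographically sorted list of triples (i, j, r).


Computing R[i][j] = min implied NW-rank bound (n=10, 40 conditions):

  0 0 0 1 1 1 1 1 1 1
  0 0 1 2 2 2 2 2 2 2
  0 0 1 2 2 3 3 3 3 3
  1 1 2 3 3 4 4 4 4 4
  1 1 2 3 4 5 5 5 5 5
  1 1 2 3 4 5 5 6 6 6
  1 1 2 3 4 5 5 6 6 7
  1 1 2 3 4 5 5 6 7 8
  1 1 2 3 4 5 6 7 8 9
  1 2 3 4 5 6 7 8 9 10

hence w(1..10) = (4, 3, 6, 1, 5, 8, 10, 9, 7, 2).

|D(w)|=17, |Ess(w)|=6:

[(1, 3, 0), (3, 2, 0), (3, 5, 2), (7, 9, 6), (8, 7, 5), (9, 2, 1)]


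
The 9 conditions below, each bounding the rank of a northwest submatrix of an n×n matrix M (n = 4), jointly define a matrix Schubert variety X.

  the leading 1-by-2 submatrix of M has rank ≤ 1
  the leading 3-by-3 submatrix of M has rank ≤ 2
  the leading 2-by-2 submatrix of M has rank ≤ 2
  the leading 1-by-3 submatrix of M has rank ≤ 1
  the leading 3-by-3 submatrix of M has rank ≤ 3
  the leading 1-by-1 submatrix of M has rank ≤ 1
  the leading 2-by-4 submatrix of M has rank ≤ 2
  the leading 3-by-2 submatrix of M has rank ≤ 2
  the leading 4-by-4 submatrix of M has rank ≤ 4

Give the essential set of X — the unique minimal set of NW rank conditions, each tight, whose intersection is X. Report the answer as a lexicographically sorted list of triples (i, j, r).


Computing R[i][j] = min implied NW-rank bound (n=4, 9 conditions):

  i=1: 1 1 1 1
  i=2: 1 2 2 2
  i=3: 1 2 2 3
  i=4: 1 2 3 4

second differences of R give the permutation w = (1, 2, 4, 3).

1 SE-corner of the 1-cell Rothe diagram gives Ess(w):

[(3, 3, 2)]


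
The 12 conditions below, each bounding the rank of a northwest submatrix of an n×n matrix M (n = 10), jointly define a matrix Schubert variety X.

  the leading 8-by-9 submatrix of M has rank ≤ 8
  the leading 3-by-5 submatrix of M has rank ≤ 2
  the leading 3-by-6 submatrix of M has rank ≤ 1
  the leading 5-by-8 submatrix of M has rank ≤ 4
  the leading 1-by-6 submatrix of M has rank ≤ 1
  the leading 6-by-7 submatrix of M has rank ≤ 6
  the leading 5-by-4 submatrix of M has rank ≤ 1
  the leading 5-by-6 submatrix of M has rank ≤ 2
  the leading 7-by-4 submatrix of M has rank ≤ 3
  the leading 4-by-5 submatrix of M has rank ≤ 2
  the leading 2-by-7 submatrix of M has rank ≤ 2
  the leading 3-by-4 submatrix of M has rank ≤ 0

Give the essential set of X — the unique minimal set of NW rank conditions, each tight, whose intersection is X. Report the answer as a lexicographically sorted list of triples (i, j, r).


Recovering R(i,j) via the rank-extension bound from the 12 conditions:

  row 1: 0  0  0  0  1  1  1  1  1  1
  row 2: 0  0  0  0  1  1  2  2  2  2
  row 3: 0  0  0  0  1  1  2  3  3  3
  row 4: 1  1  1  1  2  2  3  4  4  4
  row 5: 1  1  1  1  2  2  3  4  5  5
  row 6: 1  2  2  2  3  3  4  5  6  6
  row 7: 1  2  3  3  4  4  5  6  7  7
  row 8: 1  2  3  4  5  5  6  7  8  8
  row 9: 1  2  3  4  5  6  7  8  9  9
  row 10: 1  2  3  4  5  6  7  8  9  10

hence w(1..10) = (5, 7, 8, 1, 9, 2, 3, 4, 6, 10).

|D(w)|=18, |Ess(w)|=4:

[(3, 4, 0), (3, 6, 1), (5, 4, 1), (5, 6, 2)]


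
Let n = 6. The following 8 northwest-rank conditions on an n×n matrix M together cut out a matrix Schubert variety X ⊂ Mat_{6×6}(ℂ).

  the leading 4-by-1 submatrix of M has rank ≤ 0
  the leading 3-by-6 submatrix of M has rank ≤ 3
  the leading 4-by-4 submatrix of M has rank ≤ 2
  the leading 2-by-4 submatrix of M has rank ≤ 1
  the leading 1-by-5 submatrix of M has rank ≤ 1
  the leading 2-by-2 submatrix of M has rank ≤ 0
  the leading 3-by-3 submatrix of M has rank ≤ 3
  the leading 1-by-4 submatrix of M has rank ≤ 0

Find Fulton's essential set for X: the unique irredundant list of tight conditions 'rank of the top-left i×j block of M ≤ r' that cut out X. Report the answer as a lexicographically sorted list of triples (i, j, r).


Recovering R(i,j) via the rank-extension bound from the 8 conditions:

  row 1: 0, 0, 0, 0, 1, 1
  row 2: 0, 0, 1, 1, 2, 2
  row 3: 0, 1, 2, 2, 3, 3
  row 4: 0, 1, 2, 2, 3, 4
  row 5: 1, 2, 3, 3, 4, 5
  row 6: 1, 2, 3, 4, 5, 6

so w = (5, 3, 2, 6, 1, 4).

D(w) has 9 cells with 4 SE-corners; essential set:

[(1, 4, 0), (2, 2, 0), (4, 1, 0), (4, 4, 2)]


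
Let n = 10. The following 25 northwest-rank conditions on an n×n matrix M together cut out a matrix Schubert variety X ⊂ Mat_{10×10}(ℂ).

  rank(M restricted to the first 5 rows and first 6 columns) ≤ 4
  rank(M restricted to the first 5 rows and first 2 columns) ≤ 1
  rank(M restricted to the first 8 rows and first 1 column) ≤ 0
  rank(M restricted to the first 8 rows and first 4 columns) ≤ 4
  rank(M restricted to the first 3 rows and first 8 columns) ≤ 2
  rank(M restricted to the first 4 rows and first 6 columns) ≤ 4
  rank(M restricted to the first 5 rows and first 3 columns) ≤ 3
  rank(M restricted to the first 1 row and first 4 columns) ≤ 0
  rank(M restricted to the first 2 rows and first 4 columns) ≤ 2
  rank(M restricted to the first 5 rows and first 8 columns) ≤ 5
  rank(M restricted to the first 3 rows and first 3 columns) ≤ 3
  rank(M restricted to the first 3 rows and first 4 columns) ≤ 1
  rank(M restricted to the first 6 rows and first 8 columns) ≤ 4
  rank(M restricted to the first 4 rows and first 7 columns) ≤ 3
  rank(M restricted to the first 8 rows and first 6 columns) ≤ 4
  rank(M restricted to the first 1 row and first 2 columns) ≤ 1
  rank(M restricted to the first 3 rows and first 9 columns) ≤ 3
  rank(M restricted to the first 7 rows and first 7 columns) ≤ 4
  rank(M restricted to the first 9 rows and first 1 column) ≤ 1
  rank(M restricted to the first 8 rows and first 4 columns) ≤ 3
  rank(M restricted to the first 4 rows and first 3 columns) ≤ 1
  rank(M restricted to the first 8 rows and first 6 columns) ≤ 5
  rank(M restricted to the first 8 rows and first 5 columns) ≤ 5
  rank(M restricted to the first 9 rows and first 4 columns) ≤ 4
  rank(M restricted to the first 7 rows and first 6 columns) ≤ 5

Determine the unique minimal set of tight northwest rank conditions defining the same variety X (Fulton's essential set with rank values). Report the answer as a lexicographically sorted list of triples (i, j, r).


Computing R[i][j] = min implied NW-rank bound (n=10, 25 conditions):

  0, 0, 0, 0, 1, 1, 1, 1, 1, 1
  0, 1, 1, 1, 2, 2, 2, 2, 2, 2
  0, 1, 1, 1, 2, 2, 2, 2, 3, 3
  0, 1, 1, 2, 3, 3, 3, 3, 4, 4
  0, 1, 2, 3, 4, 4, 4, 4, 5, 5
  0, 1, 2, 3, 4, 4, 4, 4, 5, 6
  0, 1, 2, 3, 4, 4, 4, 5, 6, 7
  0, 1, 2, 3, 4, 4, 5, 6, 7, 8
  1, 2, 3, 4, 5, 5, 6, 7, 8, 9
  1, 2, 3, 4, 5, 6, 7, 8, 9, 10

the unique w with this rank table is (5, 2, 9, 4, 3, 10, 8, 7, 1, 6).

Rothe diagram D(w) (23 cells), 8 SE-corners (essential conditions):

[(1, 4, 0), (3, 4, 1), (3, 8, 2), (4, 3, 1), (6, 8, 4), (7, 7, 4), (8, 1, 0), (8, 6, 4)]


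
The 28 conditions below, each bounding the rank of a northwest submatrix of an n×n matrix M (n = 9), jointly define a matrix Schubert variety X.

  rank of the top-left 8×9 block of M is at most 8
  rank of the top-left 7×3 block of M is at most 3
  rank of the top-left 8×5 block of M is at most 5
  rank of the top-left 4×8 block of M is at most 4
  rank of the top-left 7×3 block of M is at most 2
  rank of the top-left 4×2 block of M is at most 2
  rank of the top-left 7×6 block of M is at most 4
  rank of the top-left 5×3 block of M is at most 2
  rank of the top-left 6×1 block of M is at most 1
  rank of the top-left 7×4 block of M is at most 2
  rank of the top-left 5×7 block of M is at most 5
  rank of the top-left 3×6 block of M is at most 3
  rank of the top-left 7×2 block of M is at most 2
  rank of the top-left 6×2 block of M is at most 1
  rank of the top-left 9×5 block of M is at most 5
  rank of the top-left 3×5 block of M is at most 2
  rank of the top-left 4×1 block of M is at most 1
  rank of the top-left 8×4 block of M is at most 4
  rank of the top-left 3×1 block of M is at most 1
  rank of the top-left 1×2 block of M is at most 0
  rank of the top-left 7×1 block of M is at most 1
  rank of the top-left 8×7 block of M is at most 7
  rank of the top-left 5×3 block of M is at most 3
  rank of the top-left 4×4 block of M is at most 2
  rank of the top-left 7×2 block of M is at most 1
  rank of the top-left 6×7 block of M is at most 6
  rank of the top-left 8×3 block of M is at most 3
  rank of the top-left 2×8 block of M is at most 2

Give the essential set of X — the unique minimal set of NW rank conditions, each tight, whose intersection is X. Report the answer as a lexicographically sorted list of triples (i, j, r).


Rank table r_w(9×9) implied by the 28 constraints:

  0 0 1 1 1 1 1 1 1
  1 1 2 2 2 2 2 2 2
  1 1 2 2 2 3 3 3 3
  1 1 2 2 3 4 4 4 4
  1 1 2 2 3 4 5 5 5
  1 1 2 2 3 4 5 6 6
  1 1 2 2 3 4 5 6 7
  1 2 3 3 4 5 6 7 8
  1 2 3 4 5 6 7 8 9

the unique w with this rank table is (3, 1, 6, 5, 7, 8, 9, 2, 4).

ℓ(w)=13; the 4 essential cells (i,j,r):

[(1, 2, 0), (3, 5, 2), (7, 2, 1), (7, 4, 2)]


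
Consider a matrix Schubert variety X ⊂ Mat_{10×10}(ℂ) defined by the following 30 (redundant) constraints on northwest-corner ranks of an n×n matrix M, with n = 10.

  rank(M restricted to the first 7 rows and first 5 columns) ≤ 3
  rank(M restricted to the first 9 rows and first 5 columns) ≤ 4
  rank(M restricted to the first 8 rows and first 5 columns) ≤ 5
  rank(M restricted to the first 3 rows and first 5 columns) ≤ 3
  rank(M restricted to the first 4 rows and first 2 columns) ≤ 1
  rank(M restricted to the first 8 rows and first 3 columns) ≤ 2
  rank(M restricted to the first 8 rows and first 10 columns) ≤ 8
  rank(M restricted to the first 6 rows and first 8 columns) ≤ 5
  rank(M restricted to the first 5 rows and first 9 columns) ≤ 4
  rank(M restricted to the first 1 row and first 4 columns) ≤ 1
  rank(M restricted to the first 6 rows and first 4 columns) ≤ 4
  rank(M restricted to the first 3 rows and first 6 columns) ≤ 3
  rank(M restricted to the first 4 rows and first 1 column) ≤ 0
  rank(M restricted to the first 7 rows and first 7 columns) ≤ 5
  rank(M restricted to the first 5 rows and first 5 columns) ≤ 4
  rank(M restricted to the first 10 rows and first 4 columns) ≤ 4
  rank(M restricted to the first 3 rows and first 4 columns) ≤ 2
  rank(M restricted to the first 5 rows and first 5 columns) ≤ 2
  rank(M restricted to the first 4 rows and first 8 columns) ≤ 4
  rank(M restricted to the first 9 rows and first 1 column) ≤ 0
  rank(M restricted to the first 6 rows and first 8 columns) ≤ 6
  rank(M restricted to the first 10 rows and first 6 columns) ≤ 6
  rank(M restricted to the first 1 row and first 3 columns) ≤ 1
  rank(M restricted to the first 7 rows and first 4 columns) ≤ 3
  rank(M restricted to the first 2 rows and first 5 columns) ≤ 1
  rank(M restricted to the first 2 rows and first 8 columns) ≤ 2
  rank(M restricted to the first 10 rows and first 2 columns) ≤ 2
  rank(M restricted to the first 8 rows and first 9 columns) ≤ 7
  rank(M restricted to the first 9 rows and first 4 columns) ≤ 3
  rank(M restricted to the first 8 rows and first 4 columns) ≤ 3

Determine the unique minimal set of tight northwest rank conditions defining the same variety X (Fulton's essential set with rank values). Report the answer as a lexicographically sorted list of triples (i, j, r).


Computing R[i][j] = min implied NW-rank bound (n=10, 30 conditions):

  R[1]: 0, 1, 1, 1, 1, 1, 1, 1, 1, 1
  R[2]: 0, 1, 1, 1, 1, 2, 2, 2, 2, 2
  R[3]: 0, 1, 2, 2, 2, 3, 3, 3, 3, 3
  R[4]: 0, 1, 2, 2, 2, 3, 4, 4, 4, 4
  R[5]: 0, 1, 2, 2, 2, 3, 4, 4, 4, 5
  R[6]: 0, 1, 2, 3, 3, 4, 5, 5, 5, 6
  R[7]: 0, 1, 2, 3, 3, 4, 5, 6, 6, 7
  R[8]: 0, 1, 2, 3, 4, 5, 6, 7, 7, 8
  R[9]: 0, 1, 2, 3, 4, 5, 6, 7, 8, 9
  R[10]: 1, 2, 3, 4, 5, 6, 7, 8, 9, 10

hence w(1..10) = (2, 6, 3, 7, 10, 4, 8, 5, 9, 1).

D(w) has 19 cells with 5 SE-corners; essential set:

[(2, 5, 1), (5, 5, 2), (5, 9, 4), (7, 5, 3), (9, 1, 0)]


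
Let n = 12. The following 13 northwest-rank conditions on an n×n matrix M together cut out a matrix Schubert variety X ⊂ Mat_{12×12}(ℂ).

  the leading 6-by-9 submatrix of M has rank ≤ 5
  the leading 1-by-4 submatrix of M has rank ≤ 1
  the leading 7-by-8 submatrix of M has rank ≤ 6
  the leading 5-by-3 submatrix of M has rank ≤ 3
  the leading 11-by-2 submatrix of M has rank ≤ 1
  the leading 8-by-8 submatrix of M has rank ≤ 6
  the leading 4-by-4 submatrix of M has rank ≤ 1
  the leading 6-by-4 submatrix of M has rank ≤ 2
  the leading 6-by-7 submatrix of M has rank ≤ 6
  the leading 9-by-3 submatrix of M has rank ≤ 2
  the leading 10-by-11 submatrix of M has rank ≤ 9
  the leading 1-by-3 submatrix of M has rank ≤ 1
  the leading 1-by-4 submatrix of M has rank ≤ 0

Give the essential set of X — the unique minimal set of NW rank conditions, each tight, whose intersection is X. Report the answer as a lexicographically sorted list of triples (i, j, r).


The tightest implied rank at each (i,j), from the 13 conditions:

  0 0 0 0 1 1 1 1 1 1 1 1
  1 1 1 1 2 2 2 2 2 2 2 2
  1 1 1 1 2 3 3 3 3 3 3 3
  1 1 1 1 2 3 4 4 4 4 4 4
  1 1 2 2 3 4 5 5 5 5 5 5
  1 1 2 2 3 4 5 5 5 6 6 6
  1 1 2 3 4 5 6 6 6 7 7 7
  1 1 2 3 4 5 6 6 7 8 8 8
  1 1 2 3 4 5 6 7 8 9 9 9
  1 1 2 3 4 5 6 7 8 9 9 10
  1 1 2 3 4 5 6 7 8 9 10 11
  1 2 3 4 5 6 7 8 9 10 11 12

giving w = (5, 1, 6, 7, 3, 10, 4, 9, 8, 12, 11, 2) via Δ²R.

Rothe diagram D(w) (22 cells), 7 SE-corners (essential conditions):

[(1, 4, 0), (4, 4, 1), (6, 4, 2), (6, 9, 5), (8, 8, 6), (10, 11, 9), (11, 2, 1)]


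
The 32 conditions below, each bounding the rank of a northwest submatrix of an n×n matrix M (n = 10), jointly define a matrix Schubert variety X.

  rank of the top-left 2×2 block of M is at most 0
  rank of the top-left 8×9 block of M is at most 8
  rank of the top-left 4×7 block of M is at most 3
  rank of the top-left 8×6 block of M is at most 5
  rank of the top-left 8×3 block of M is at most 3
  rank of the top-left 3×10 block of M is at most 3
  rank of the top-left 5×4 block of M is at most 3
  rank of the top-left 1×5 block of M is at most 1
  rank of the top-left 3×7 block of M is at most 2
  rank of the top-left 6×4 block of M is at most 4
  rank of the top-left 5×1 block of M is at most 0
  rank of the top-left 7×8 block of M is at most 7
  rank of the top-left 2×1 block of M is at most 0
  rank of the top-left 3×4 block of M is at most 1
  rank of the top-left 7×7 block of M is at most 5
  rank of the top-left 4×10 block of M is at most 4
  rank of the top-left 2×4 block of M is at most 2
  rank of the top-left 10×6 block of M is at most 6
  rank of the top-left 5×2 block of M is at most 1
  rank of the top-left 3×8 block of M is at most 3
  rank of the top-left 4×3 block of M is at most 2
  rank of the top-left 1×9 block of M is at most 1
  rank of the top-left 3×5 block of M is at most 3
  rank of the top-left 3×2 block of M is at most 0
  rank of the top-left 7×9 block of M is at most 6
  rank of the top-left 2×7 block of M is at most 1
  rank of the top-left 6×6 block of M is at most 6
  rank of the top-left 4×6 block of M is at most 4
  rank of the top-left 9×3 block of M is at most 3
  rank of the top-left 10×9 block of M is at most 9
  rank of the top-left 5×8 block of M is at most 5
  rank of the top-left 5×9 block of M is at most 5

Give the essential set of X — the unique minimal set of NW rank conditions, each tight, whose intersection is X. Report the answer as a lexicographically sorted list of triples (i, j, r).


Recovering R(i,j) via the rank-extension bound from the 32 conditions:

  row 1: 0, 0, 1, 1, 1, 1, 1, 1, 1, 1
  row 2: 0, 0, 1, 1, 1, 1, 1, 2, 2, 2
  row 3: 0, 0, 1, 1, 2, 2, 2, 3, 3, 3
  row 4: 0, 1, 2, 2, 3, 3, 3, 4, 4, 4
  row 5: 0, 1, 2, 3, 4, 4, 4, 5, 5, 5
  row 6: 1, 2, 3, 4, 5, 5, 5, 6, 6, 6
  row 7: 1, 2, 3, 4, 5, 5, 5, 6, 6, 7
  row 8: 1, 2, 3, 4, 5, 5, 6, 7, 7, 8
  row 9: 1, 2, 3, 4, 5, 6, 7, 8, 8, 9
  row 10: 1, 2, 3, 4, 5, 6, 7, 8, 9, 10

reading off 1-entries of Δ²R: w = (3, 8, 5, 2, 4, 1, 10, 7, 6, 9).

|D(w)|=17, |Ess(w)|=7:

[(2, 7, 1), (3, 2, 0), (3, 4, 1), (5, 1, 0), (7, 7, 5), (7, 9, 6), (8, 6, 5)]


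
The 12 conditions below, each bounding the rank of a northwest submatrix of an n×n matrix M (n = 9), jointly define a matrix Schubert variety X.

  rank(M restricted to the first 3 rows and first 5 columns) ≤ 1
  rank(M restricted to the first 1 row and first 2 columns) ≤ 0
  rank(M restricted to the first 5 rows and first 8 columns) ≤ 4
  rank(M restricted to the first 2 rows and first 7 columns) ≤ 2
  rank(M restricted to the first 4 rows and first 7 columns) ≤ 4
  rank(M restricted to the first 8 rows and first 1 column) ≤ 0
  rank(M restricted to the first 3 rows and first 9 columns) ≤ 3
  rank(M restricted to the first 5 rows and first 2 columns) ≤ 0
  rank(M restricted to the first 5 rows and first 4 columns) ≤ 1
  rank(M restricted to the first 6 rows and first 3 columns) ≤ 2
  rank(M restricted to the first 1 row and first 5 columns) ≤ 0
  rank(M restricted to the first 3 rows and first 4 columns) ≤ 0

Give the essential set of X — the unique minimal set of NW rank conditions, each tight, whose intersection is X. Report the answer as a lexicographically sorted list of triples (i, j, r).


Rank table r_w(9×9) implied by the 12 constraints:

  i=1: 0 | 0 | 0 | 0 | 0 | 1 | 1 | 1 | 1
  i=2: 0 | 0 | 0 | 0 | 1 | 2 | 2 | 2 | 2
  i=3: 0 | 0 | 0 | 0 | 1 | 2 | 3 | 3 | 3
  i=4: 0 | 0 | 1 | 1 | 2 | 3 | 4 | 4 | 4
  i=5: 0 | 0 | 1 | 1 | 2 | 3 | 4 | 4 | 5
  i=6: 0 | 1 | 2 | 2 | 3 | 4 | 5 | 5 | 6
  i=7: 0 | 1 | 2 | 3 | 4 | 5 | 6 | 6 | 7
  i=8: 0 | 1 | 2 | 3 | 4 | 5 | 6 | 7 | 8
  i=9: 1 | 2 | 3 | 4 | 5 | 6 | 7 | 8 | 9

reading off 1-entries of Δ²R: w = (6, 5, 7, 3, 9, 2, 4, 8, 1).

Fulton essential set (6 of the 22 Rothe cells):

[(1, 5, 0), (3, 4, 0), (5, 2, 0), (5, 4, 1), (5, 8, 4), (8, 1, 0)]


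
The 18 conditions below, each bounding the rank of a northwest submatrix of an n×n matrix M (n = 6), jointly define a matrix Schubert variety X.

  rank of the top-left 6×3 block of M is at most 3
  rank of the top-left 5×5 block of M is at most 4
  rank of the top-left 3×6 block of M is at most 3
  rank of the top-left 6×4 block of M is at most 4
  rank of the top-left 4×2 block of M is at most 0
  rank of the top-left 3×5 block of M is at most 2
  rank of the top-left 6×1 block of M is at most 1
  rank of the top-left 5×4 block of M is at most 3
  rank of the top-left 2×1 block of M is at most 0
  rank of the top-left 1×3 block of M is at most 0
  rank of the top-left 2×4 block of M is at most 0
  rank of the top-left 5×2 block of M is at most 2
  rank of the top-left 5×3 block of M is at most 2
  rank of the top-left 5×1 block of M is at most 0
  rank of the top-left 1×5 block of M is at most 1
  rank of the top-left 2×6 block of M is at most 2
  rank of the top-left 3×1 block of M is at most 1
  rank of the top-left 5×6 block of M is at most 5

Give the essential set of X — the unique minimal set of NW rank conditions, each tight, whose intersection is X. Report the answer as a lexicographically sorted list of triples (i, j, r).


Rank table r_w(6×6) implied by the 18 constraints:

  R[1]: 0 0 0 0 1 1
  R[2]: 0 0 0 0 1 2
  R[3]: 0 0 1 1 2 3
  R[4]: 0 0 1 2 3 4
  R[5]: 0 1 2 3 4 5
  R[6]: 1 2 3 4 5 6

hence w(1..6) = (5, 6, 3, 4, 2, 1).

Rothe diagram D(w) (13 cells), 3 SE-corners (essential conditions):

[(2, 4, 0), (4, 2, 0), (5, 1, 0)]


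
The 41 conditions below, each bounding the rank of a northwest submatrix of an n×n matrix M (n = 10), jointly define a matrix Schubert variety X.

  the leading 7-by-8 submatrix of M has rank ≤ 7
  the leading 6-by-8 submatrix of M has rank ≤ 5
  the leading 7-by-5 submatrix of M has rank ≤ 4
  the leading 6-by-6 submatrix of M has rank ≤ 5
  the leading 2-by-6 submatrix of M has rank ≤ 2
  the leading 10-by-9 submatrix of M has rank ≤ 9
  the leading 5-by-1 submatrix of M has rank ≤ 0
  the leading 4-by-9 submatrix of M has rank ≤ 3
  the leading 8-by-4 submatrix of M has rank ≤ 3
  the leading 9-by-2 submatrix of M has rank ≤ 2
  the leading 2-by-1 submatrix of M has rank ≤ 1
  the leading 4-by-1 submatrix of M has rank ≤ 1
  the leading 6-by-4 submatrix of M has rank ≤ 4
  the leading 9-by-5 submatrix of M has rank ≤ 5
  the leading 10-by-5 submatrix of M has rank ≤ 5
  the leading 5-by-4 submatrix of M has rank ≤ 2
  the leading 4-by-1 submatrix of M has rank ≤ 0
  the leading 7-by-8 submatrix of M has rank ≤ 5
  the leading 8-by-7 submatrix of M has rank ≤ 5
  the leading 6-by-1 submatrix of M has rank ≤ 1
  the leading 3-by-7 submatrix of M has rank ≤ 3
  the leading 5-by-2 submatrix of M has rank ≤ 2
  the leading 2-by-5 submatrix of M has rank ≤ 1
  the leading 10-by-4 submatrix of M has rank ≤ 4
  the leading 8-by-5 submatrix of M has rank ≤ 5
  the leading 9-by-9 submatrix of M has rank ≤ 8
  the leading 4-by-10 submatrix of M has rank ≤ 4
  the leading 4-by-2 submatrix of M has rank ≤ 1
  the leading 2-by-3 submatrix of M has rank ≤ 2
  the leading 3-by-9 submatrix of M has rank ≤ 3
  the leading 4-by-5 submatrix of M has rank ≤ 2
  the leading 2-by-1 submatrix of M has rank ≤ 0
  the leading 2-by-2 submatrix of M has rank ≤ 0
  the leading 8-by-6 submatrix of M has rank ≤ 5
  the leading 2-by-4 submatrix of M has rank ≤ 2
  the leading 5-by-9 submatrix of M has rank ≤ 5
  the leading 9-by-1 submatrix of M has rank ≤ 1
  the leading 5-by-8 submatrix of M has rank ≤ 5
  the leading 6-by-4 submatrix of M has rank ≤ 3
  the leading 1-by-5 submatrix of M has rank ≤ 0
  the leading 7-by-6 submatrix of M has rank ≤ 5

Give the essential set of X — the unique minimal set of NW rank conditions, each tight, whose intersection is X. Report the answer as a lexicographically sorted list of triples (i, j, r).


Recovering R(i,j) via the rank-extension bound from the 41 conditions:

  i=1: 0 0 0 0 0 1 1 1 1 1
  i=2: 0 0 1 1 1 2 2 2 2 2
  i=3: 0 1 2 2 2 3 3 3 3 3
  i=4: 0 1 2 2 2 3 3 3 3 4
  i=5: 0 1 2 2 3 4 4 4 4 5
  i=6: 1 2 3 3 4 5 5 5 5 6
  i=7: 1 2 3 3 4 5 5 5 6 7
  i=8: 1 2 3 3 4 5 5 6 7 8
  i=9: 1 2 3 4 5 6 6 7 8 9
  i=10: 1 2 3 4 5 6 7 8 9 10

so w = (6, 3, 2, 10, 5, 1, 9, 8, 4, 7).

Rothe diagram D(w) (21 cells), 9 SE-corners (essential conditions):

[(1, 5, 0), (2, 2, 0), (4, 5, 2), (4, 9, 3), (5, 1, 0), (5, 4, 2), (7, 8, 5), (8, 4, 3), (8, 7, 5)]


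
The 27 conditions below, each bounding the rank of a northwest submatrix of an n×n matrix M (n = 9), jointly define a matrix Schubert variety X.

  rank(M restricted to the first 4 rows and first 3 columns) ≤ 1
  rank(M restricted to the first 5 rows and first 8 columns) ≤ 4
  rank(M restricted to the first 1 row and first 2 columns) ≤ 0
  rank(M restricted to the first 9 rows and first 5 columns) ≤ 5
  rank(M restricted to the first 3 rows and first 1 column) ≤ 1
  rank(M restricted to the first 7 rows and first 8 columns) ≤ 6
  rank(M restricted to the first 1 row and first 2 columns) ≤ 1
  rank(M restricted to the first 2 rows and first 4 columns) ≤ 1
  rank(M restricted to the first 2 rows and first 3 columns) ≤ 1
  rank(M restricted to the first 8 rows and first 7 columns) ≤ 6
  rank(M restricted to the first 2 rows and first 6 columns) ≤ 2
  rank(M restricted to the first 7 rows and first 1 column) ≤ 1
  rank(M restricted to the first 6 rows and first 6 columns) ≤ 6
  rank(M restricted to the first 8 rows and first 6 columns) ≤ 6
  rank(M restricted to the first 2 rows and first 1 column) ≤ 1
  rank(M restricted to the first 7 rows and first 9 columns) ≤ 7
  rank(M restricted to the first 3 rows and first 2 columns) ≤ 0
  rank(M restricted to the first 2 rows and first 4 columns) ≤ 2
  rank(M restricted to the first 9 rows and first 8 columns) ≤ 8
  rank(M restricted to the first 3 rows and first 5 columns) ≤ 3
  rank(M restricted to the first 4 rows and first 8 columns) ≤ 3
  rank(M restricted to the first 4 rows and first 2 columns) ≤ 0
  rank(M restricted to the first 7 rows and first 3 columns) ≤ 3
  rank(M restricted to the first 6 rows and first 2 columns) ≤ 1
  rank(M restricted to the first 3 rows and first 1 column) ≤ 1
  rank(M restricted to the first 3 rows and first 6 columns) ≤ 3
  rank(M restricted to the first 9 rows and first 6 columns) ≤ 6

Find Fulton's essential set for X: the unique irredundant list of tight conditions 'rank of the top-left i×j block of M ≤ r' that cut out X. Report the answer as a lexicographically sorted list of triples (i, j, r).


Computing R[i][j] = min implied NW-rank bound (n=9, 27 conditions):

  row 1: 0  0  1  1  1  1  1  1  1
  row 2: 0  0  1  1  2  2  2  2  2
  row 3: 0  0  1  2  3  3  3  3  3
  row 4: 0  0  1  2  3  3  3  3  4
  row 5: 1  1  2  3  4  4  4  4  5
  row 6: 1  1  2  3  4  5  5  5  6
  row 7: 1  2  3  4  5  6  6  6  7
  row 8: 1  2  3  4  5  6  6  7  8
  row 9: 1  2  3  4  5  6  7  8  9

the unique w with this rank table is (3, 5, 4, 9, 1, 6, 2, 8, 7).

Rothe diagram D(w) (14 cells), 5 SE-corners (essential conditions):

[(2, 4, 1), (4, 2, 0), (4, 8, 3), (6, 2, 1), (8, 7, 6)]
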